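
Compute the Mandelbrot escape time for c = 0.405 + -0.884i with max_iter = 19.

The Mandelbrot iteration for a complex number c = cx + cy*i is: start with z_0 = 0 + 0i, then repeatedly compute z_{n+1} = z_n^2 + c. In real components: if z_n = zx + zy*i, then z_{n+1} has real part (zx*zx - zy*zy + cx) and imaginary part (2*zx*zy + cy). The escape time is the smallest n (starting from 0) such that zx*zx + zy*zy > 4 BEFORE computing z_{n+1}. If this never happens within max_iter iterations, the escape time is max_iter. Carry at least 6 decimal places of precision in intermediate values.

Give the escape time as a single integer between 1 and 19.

Answer: 3

Derivation:
z_0 = 0 + 0i, c = 0.4050 + -0.8840i
Iter 1: z = 0.4050 + -0.8840i, |z|^2 = 0.9455
Iter 2: z = -0.2124 + -1.6000i, |z|^2 = 2.6053
Iter 3: z = -2.1100 + -0.2042i, |z|^2 = 4.4938
Escaped at iteration 3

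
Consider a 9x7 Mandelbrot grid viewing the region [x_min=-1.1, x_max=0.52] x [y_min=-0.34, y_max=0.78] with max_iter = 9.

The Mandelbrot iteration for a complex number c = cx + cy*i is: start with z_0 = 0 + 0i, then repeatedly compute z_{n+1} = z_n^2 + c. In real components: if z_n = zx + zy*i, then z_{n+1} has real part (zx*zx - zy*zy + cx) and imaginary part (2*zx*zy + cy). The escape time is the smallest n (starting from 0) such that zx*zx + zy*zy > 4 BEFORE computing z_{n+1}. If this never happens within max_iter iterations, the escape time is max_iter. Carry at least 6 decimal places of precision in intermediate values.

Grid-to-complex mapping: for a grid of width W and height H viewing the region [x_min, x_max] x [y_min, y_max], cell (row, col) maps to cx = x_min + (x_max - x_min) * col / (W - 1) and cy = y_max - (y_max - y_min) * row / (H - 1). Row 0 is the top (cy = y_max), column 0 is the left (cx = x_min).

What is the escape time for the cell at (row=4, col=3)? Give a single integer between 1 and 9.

z_0 = 0 + 0i, c = -0.4925 + 0.0333i
Iter 1: z = -0.4925 + 0.0333i, |z|^2 = 0.2437
Iter 2: z = -0.2511 + 0.0005i, |z|^2 = 0.0630
Iter 3: z = -0.4295 + 0.0331i, |z|^2 = 0.1855
Iter 4: z = -0.3091 + 0.0049i, |z|^2 = 0.0956
Iter 5: z = -0.3970 + 0.0303i, |z|^2 = 0.1585
Iter 6: z = -0.3358 + 0.0093i, |z|^2 = 0.1129
Iter 7: z = -0.3798 + 0.0271i, |z|^2 = 0.1450
Iter 8: z = -0.3490 + 0.0128i, |z|^2 = 0.1220

Answer: 9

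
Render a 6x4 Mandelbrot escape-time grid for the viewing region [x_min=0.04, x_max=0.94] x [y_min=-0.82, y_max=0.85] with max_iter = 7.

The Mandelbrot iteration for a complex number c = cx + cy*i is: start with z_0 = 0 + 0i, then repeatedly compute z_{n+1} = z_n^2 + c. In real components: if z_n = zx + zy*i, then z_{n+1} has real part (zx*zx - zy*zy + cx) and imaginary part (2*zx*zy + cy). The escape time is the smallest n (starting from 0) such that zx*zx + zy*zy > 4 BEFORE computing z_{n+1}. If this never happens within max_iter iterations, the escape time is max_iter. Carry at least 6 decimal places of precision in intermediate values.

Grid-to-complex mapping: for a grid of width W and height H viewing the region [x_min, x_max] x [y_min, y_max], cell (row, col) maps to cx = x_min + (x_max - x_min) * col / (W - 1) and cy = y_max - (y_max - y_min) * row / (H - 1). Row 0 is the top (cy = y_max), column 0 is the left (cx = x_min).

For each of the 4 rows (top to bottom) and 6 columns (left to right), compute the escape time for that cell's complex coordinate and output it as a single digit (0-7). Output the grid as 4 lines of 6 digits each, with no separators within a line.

Answer: 754322
777433
777433
754322

Derivation:
(row=0, col=0): c = 0.0400 + 0.8500i → escape time 7
(row=0, col=1): c = 0.2200 + 0.8500i → escape time 5
(row=0, col=2): c = 0.4000 + 0.8500i → escape time 4
(row=0, col=3): c = 0.5800 + 0.8500i → escape time 3
(row=0, col=4): c = 0.7600 + 0.8500i → escape time 2
(row=0, col=5): c = 0.9400 + 0.8500i → escape time 2
(row=1, col=0): c = 0.0400 + 0.2933i → escape time 7
(row=1, col=1): c = 0.2200 + 0.2933i → escape time 7
(row=1, col=2): c = 0.4000 + 0.2933i → escape time 7
(row=1, col=3): c = 0.5800 + 0.2933i → escape time 4
(row=1, col=4): c = 0.7600 + 0.2933i → escape time 3
(row=1, col=5): c = 0.9400 + 0.2933i → escape time 3
(row=2, col=0): c = 0.0400 + -0.2633i → escape time 7
(row=2, col=1): c = 0.2200 + -0.2633i → escape time 7
(row=2, col=2): c = 0.4000 + -0.2633i → escape time 7
(row=2, col=3): c = 0.5800 + -0.2633i → escape time 4
(row=2, col=4): c = 0.7600 + -0.2633i → escape time 3
(row=2, col=5): c = 0.9400 + -0.2633i → escape time 3
(row=3, col=0): c = 0.0400 + -0.8200i → escape time 7
(row=3, col=1): c = 0.2200 + -0.8200i → escape time 5
(row=3, col=2): c = 0.4000 + -0.8200i → escape time 4
(row=3, col=3): c = 0.5800 + -0.8200i → escape time 3
(row=3, col=4): c = 0.7600 + -0.8200i → escape time 2
(row=3, col=5): c = 0.9400 + -0.8200i → escape time 2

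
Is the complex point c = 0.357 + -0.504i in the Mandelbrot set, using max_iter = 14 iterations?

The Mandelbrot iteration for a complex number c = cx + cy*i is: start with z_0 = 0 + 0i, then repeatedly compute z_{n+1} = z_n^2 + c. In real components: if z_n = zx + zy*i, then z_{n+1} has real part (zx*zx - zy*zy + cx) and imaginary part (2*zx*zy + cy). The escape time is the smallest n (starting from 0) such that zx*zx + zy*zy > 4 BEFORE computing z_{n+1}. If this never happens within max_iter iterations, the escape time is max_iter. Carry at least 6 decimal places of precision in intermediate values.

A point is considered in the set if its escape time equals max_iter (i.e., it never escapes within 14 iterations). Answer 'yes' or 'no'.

Answer: yes

Derivation:
z_0 = 0 + 0i, c = 0.3570 + -0.5040i
Iter 1: z = 0.3570 + -0.5040i, |z|^2 = 0.3815
Iter 2: z = 0.2304 + -0.8639i, |z|^2 = 0.7993
Iter 3: z = -0.3361 + -0.9021i, |z|^2 = 0.9268
Iter 4: z = -0.3438 + 0.1025i, |z|^2 = 0.1287
Iter 5: z = 0.4647 + -0.5745i, |z|^2 = 0.5460
Iter 6: z = 0.2429 + -1.0379i, |z|^2 = 1.1363
Iter 7: z = -0.6613 + -1.0083i, |z|^2 = 1.4540
Iter 8: z = -0.2223 + 0.8296i, |z|^2 = 0.7376
Iter 9: z = -0.2817 + -0.8729i, |z|^2 = 0.8413
Iter 10: z = -0.3256 + -0.0121i, |z|^2 = 0.1061
Iter 11: z = 0.4629 + -0.4961i, |z|^2 = 0.4603
Iter 12: z = 0.3251 + -0.9632i, |z|^2 = 1.0335
Iter 13: z = -0.4651 + -1.1303i, |z|^2 = 1.4940
Did not escape in 14 iterations → in set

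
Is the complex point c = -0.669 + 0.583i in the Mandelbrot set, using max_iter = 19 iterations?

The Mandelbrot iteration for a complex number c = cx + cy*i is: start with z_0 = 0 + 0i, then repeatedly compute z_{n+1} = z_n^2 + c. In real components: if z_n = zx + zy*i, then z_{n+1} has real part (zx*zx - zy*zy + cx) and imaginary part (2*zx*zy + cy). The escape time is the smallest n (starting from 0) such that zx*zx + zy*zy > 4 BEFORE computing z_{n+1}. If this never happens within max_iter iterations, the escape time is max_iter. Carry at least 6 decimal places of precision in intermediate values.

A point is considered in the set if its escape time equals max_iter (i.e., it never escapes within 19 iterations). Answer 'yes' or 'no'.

z_0 = 0 + 0i, c = -0.6690 + 0.5830i
Iter 1: z = -0.6690 + 0.5830i, |z|^2 = 0.7874
Iter 2: z = -0.5613 + -0.1971i, |z|^2 = 0.3539
Iter 3: z = -0.3927 + 0.8042i, |z|^2 = 0.8010
Iter 4: z = -1.1615 + -0.0487i, |z|^2 = 1.3515
Iter 5: z = 0.6778 + 0.6961i, |z|^2 = 0.9440
Iter 6: z = -0.6942 + 1.5267i, |z|^2 = 2.8126
Iter 7: z = -2.5177 + -1.5367i, |z|^2 = 8.7005
Escaped at iteration 7

Answer: no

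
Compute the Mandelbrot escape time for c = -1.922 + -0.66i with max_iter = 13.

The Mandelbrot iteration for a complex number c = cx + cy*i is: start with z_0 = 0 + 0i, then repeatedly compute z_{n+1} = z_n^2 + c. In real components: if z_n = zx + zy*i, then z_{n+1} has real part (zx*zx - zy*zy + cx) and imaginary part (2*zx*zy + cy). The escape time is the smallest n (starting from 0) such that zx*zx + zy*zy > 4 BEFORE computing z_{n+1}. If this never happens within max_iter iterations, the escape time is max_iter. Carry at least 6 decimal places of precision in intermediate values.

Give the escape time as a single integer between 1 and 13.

Answer: 1

Derivation:
z_0 = 0 + 0i, c = -1.9220 + -0.6600i
Iter 1: z = -1.9220 + -0.6600i, |z|^2 = 4.1297
Escaped at iteration 1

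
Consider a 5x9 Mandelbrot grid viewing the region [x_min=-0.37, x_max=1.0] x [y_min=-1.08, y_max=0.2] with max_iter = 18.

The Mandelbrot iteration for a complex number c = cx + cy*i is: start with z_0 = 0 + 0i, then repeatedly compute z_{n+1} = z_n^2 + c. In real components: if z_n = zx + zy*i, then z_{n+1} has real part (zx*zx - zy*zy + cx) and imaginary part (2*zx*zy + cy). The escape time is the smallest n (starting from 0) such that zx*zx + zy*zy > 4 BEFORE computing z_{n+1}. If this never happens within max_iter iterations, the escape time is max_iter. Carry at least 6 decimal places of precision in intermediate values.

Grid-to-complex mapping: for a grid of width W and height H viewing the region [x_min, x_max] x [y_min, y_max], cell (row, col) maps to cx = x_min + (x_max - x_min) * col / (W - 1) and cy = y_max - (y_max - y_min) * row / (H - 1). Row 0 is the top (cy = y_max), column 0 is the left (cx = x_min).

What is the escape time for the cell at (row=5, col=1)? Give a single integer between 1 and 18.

Answer: 18

Derivation:
z_0 = 0 + 0i, c = -0.0275 + -0.6000i
Iter 1: z = -0.0275 + -0.6000i, |z|^2 = 0.3608
Iter 2: z = -0.3867 + -0.5670i, |z|^2 = 0.4711
Iter 3: z = -0.1994 + -0.1614i, |z|^2 = 0.0658
Iter 4: z = -0.0138 + -0.5356i, |z|^2 = 0.2871
Iter 5: z = -0.3142 + -0.5852i, |z|^2 = 0.4412
Iter 6: z = -0.2713 + -0.2323i, |z|^2 = 0.1275
Iter 7: z = -0.0079 + -0.4740i, |z|^2 = 0.2247
Iter 8: z = -0.2521 + -0.5926i, |z|^2 = 0.4147
Iter 9: z = -0.3151 + -0.3012i, |z|^2 = 0.1900
Iter 10: z = -0.0190 + -0.4102i, |z|^2 = 0.1686
Iter 11: z = -0.1954 + -0.5844i, |z|^2 = 0.3797
Iter 12: z = -0.3309 + -0.3716i, |z|^2 = 0.2476
Iter 13: z = -0.0561 + -0.3541i, |z|^2 = 0.1285
Iter 14: z = -0.1497 + -0.5603i, |z|^2 = 0.3363
Iter 15: z = -0.3190 + -0.4322i, |z|^2 = 0.2886
Iter 16: z = -0.1126 + -0.3243i, |z|^2 = 0.1178
Iter 17: z = -0.1200 + -0.5270i, |z|^2 = 0.2921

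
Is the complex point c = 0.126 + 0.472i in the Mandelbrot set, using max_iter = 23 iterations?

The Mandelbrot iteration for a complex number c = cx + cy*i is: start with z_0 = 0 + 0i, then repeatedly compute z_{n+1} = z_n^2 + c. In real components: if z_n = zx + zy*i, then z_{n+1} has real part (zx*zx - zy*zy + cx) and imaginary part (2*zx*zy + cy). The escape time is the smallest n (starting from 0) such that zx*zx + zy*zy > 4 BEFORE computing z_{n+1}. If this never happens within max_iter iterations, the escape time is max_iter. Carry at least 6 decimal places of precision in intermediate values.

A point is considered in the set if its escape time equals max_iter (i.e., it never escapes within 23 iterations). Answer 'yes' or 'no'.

z_0 = 0 + 0i, c = 0.1260 + 0.4720i
Iter 1: z = 0.1260 + 0.4720i, |z|^2 = 0.2387
Iter 2: z = -0.0809 + 0.5909i, |z|^2 = 0.3558
Iter 3: z = -0.2167 + 0.3764i, |z|^2 = 0.1886
Iter 4: z = 0.0313 + 0.3089i, |z|^2 = 0.0964
Iter 5: z = 0.0316 + 0.4913i, |z|^2 = 0.2424
Iter 6: z = -0.1144 + 0.5030i, |z|^2 = 0.2661
Iter 7: z = -0.1139 + 0.3569i, |z|^2 = 0.1404
Iter 8: z = 0.0116 + 0.3907i, |z|^2 = 0.1528
Iter 9: z = -0.0265 + 0.4811i, |z|^2 = 0.2321
Iter 10: z = -0.1047 + 0.4465i, |z|^2 = 0.2103
Iter 11: z = -0.0624 + 0.3785i, |z|^2 = 0.1471
Iter 12: z = -0.0134 + 0.4248i, |z|^2 = 0.1806
Iter 13: z = -0.0542 + 0.4607i, |z|^2 = 0.2151
Iter 14: z = -0.0833 + 0.4220i, |z|^2 = 0.1850
Iter 15: z = -0.0452 + 0.4017i, |z|^2 = 0.1634
Iter 16: z = -0.0333 + 0.4357i, |z|^2 = 0.1910
Iter 17: z = -0.0627 + 0.4429i, |z|^2 = 0.2001
Iter 18: z = -0.0663 + 0.4164i, |z|^2 = 0.1778
Iter 19: z = -0.0430 + 0.4168i, |z|^2 = 0.1756
Iter 20: z = -0.0459 + 0.4361i, |z|^2 = 0.1923
Iter 21: z = -0.0621 + 0.4320i, |z|^2 = 0.1905
Iter 22: z = -0.0567 + 0.4183i, |z|^2 = 0.1782
Did not escape in 23 iterations → in set

Answer: yes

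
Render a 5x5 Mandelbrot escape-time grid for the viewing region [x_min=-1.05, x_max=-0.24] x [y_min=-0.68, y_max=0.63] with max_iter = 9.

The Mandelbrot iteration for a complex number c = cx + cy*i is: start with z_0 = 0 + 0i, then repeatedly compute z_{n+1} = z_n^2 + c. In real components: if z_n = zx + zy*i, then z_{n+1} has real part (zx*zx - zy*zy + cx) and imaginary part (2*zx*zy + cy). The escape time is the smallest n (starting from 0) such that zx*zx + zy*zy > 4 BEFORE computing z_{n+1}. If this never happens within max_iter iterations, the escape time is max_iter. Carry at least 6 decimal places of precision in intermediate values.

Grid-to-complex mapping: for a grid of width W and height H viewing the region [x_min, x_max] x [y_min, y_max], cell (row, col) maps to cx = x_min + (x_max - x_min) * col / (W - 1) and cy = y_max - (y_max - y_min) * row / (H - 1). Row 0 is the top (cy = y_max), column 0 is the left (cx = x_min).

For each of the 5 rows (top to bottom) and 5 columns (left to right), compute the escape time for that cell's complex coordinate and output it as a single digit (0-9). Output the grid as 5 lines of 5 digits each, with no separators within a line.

Answer: 45799
99999
99999
98999
44799

Derivation:
(row=0, col=0): c = -1.0500 + 0.6300i → escape time 4
(row=0, col=1): c = -0.8475 + 0.6300i → escape time 5
(row=0, col=2): c = -0.6450 + 0.6300i → escape time 7
(row=0, col=3): c = -0.4425 + 0.6300i → escape time 9
(row=0, col=4): c = -0.2400 + 0.6300i → escape time 9
(row=1, col=0): c = -1.0500 + 0.3025i → escape time 9
(row=1, col=1): c = -0.8475 + 0.3025i → escape time 9
(row=1, col=2): c = -0.6450 + 0.3025i → escape time 9
(row=1, col=3): c = -0.4425 + 0.3025i → escape time 9
(row=1, col=4): c = -0.2400 + 0.3025i → escape time 9
(row=2, col=0): c = -1.0500 + -0.0250i → escape time 9
(row=2, col=1): c = -0.8475 + -0.0250i → escape time 9
(row=2, col=2): c = -0.6450 + -0.0250i → escape time 9
(row=2, col=3): c = -0.4425 + -0.0250i → escape time 9
(row=2, col=4): c = -0.2400 + -0.0250i → escape time 9
(row=3, col=0): c = -1.0500 + -0.3525i → escape time 9
(row=3, col=1): c = -0.8475 + -0.3525i → escape time 8
(row=3, col=2): c = -0.6450 + -0.3525i → escape time 9
(row=3, col=3): c = -0.4425 + -0.3525i → escape time 9
(row=3, col=4): c = -0.2400 + -0.3525i → escape time 9
(row=4, col=0): c = -1.0500 + -0.6800i → escape time 4
(row=4, col=1): c = -0.8475 + -0.6800i → escape time 4
(row=4, col=2): c = -0.6450 + -0.6800i → escape time 7
(row=4, col=3): c = -0.4425 + -0.6800i → escape time 9
(row=4, col=4): c = -0.2400 + -0.6800i → escape time 9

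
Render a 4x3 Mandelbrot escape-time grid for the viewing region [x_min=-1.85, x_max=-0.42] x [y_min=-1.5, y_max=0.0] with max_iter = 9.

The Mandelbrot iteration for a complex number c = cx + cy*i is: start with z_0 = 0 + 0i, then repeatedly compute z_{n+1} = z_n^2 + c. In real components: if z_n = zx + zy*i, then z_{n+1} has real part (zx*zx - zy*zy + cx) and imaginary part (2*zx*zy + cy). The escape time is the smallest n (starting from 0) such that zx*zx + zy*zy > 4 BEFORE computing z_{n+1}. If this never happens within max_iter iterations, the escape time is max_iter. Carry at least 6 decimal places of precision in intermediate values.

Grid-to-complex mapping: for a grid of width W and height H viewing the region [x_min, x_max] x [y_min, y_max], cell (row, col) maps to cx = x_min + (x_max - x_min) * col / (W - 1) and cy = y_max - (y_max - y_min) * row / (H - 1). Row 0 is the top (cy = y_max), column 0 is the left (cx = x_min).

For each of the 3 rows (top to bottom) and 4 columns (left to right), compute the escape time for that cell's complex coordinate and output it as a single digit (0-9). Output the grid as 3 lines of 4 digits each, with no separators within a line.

(row=0, col=0): c = -1.8500 + 0.0000i → escape time 9
(row=0, col=1): c = -1.3733 + 0.0000i → escape time 9
(row=0, col=2): c = -0.8967 + 0.0000i → escape time 9
(row=0, col=3): c = -0.4200 + 0.0000i → escape time 9
(row=1, col=0): c = -1.8500 + -0.7500i → escape time 2
(row=1, col=1): c = -1.3733 + -0.7500i → escape time 3
(row=1, col=2): c = -0.8967 + -0.7500i → escape time 4
(row=1, col=3): c = -0.4200 + -0.7500i → escape time 7
(row=2, col=0): c = -1.8500 + -1.5000i → escape time 1
(row=2, col=1): c = -1.3733 + -1.5000i → escape time 1
(row=2, col=2): c = -0.8967 + -1.5000i → escape time 2
(row=2, col=3): c = -0.4200 + -1.5000i → escape time 2

Answer: 9999
2347
1122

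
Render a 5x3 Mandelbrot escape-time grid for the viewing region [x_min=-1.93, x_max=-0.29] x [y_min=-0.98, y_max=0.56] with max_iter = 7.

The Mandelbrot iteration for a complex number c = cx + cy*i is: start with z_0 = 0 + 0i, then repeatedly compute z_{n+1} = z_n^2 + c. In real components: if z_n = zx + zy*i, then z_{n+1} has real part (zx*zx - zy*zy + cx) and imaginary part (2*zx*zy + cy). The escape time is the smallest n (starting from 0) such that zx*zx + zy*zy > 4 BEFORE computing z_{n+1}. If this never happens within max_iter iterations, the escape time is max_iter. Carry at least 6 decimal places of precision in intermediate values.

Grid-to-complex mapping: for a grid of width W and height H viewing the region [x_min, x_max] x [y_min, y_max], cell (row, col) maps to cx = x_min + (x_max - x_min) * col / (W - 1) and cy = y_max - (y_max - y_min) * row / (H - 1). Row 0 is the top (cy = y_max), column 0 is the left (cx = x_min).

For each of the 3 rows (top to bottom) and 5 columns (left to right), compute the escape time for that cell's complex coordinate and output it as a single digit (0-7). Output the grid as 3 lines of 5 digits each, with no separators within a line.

Answer: 13467
35777
12345

Derivation:
(row=0, col=0): c = -1.9300 + 0.5600i → escape time 1
(row=0, col=1): c = -1.5200 + 0.5600i → escape time 3
(row=0, col=2): c = -1.1100 + 0.5600i → escape time 4
(row=0, col=3): c = -0.7000 + 0.5600i → escape time 6
(row=0, col=4): c = -0.2900 + 0.5600i → escape time 7
(row=1, col=0): c = -1.9300 + -0.2100i → escape time 3
(row=1, col=1): c = -1.5200 + -0.2100i → escape time 5
(row=1, col=2): c = -1.1100 + -0.2100i → escape time 7
(row=1, col=3): c = -0.7000 + -0.2100i → escape time 7
(row=1, col=4): c = -0.2900 + -0.2100i → escape time 7
(row=2, col=0): c = -1.9300 + -0.9800i → escape time 1
(row=2, col=1): c = -1.5200 + -0.9800i → escape time 2
(row=2, col=2): c = -1.1100 + -0.9800i → escape time 3
(row=2, col=3): c = -0.7000 + -0.9800i → escape time 4
(row=2, col=4): c = -0.2900 + -0.9800i → escape time 5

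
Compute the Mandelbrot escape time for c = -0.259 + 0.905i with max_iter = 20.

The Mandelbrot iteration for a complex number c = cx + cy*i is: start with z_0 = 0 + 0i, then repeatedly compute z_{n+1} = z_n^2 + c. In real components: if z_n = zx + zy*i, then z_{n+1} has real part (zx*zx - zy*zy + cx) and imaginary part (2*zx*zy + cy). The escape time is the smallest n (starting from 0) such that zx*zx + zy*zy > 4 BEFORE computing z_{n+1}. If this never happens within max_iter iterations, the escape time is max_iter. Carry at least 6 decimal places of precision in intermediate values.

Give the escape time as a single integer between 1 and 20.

Answer: 7

Derivation:
z_0 = 0 + 0i, c = -0.2590 + 0.9050i
Iter 1: z = -0.2590 + 0.9050i, |z|^2 = 0.8861
Iter 2: z = -1.0109 + 0.4362i, |z|^2 = 1.2123
Iter 3: z = 0.5727 + 0.0230i, |z|^2 = 0.3285
Iter 4: z = 0.0685 + 0.9314i, |z|^2 = 0.8722
Iter 5: z = -1.1218 + 1.0326i, |z|^2 = 2.3246
Iter 6: z = -0.0668 + -1.4117i, |z|^2 = 1.9972
Iter 7: z = -2.2473 + 1.0936i, |z|^2 = 6.2464
Escaped at iteration 7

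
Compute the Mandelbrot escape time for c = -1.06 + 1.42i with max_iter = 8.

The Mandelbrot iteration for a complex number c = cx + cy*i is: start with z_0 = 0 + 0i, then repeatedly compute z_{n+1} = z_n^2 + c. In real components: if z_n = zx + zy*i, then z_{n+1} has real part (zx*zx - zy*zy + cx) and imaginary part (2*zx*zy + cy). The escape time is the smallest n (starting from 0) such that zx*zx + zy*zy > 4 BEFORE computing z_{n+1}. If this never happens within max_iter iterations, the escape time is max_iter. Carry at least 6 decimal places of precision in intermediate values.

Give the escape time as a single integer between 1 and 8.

Answer: 2

Derivation:
z_0 = 0 + 0i, c = -1.0600 + 1.4200i
Iter 1: z = -1.0600 + 1.4200i, |z|^2 = 3.1400
Iter 2: z = -1.9528 + -1.5904i, |z|^2 = 6.3428
Escaped at iteration 2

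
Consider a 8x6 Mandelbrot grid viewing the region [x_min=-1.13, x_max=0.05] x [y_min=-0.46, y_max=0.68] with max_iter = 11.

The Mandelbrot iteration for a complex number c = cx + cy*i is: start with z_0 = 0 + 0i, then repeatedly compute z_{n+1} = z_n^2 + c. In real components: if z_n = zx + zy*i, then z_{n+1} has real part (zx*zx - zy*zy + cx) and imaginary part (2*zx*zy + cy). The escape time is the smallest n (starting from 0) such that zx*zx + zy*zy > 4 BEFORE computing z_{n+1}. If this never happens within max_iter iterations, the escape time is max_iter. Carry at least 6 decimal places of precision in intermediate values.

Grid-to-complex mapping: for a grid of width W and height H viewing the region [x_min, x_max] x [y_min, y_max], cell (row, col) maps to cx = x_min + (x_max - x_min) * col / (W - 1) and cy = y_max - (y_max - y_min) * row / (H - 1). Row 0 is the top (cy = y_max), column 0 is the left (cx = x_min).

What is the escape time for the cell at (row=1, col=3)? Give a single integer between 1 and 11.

Answer: 11

Derivation:
z_0 = 0 + 0i, c = -0.6243 + 0.4520i
Iter 1: z = -0.6243 + 0.4520i, |z|^2 = 0.5940
Iter 2: z = -0.4389 + -0.1124i, |z|^2 = 0.2052
Iter 3: z = -0.4443 + 0.5506i, |z|^2 = 0.5006
Iter 4: z = -0.7300 + -0.0373i, |z|^2 = 0.5344
Iter 5: z = -0.0927 + 0.5064i, |z|^2 = 0.2651
Iter 6: z = -0.8722 + 0.3581i, |z|^2 = 0.8889
Iter 7: z = 0.0082 + -0.1727i, |z|^2 = 0.0299
Iter 8: z = -0.6540 + 0.4492i, |z|^2 = 0.6295
Iter 9: z = -0.3983 + -0.1355i, |z|^2 = 0.1770
Iter 10: z = -0.4840 + 0.5600i, |z|^2 = 0.5478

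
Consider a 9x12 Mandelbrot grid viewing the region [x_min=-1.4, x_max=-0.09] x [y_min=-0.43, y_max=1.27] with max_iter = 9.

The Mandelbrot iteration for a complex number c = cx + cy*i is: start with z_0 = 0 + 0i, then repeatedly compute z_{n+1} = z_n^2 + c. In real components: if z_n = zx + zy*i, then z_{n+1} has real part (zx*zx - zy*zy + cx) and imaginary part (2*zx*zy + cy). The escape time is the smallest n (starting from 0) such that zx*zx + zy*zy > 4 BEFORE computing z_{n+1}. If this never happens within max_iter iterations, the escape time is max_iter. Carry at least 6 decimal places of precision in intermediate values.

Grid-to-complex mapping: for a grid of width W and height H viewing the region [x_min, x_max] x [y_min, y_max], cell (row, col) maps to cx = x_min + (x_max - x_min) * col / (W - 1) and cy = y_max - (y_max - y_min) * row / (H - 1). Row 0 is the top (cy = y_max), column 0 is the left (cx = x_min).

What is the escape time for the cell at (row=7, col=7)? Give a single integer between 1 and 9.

Answer: 9

Derivation:
z_0 = 0 + 0i, c = -0.2538 + 0.1882i
Iter 1: z = -0.2538 + 0.1882i, |z|^2 = 0.0998
Iter 2: z = -0.2248 + 0.0927i, |z|^2 = 0.0591
Iter 3: z = -0.2118 + 0.1465i, |z|^2 = 0.0663
Iter 4: z = -0.2304 + 0.1261i, |z|^2 = 0.0690
Iter 5: z = -0.2166 + 0.1301i, |z|^2 = 0.0638
Iter 6: z = -0.2238 + 0.1318i, |z|^2 = 0.0674
Iter 7: z = -0.2211 + 0.1292i, |z|^2 = 0.0656
Iter 8: z = -0.2216 + 0.1311i, |z|^2 = 0.0663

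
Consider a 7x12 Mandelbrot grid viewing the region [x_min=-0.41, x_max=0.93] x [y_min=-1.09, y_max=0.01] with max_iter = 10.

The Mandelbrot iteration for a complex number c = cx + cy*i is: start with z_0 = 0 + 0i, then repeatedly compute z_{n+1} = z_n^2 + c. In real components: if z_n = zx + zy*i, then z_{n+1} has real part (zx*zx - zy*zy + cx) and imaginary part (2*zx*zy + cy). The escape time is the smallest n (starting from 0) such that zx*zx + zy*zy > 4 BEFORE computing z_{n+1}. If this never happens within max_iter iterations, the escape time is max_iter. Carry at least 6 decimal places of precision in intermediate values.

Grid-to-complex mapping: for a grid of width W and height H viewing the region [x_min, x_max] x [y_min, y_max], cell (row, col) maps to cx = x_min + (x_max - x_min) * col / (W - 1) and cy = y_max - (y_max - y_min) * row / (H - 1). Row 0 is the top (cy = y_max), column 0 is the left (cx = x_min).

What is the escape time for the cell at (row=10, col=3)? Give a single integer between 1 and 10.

z_0 = 0 + 0i, c = 0.2600 + -0.9900i
Iter 1: z = 0.2600 + -0.9900i, |z|^2 = 1.0477
Iter 2: z = -0.6525 + -1.5048i, |z|^2 = 2.6902
Iter 3: z = -1.5787 + 0.9738i, |z|^2 = 3.4404
Iter 4: z = 1.8040 + -4.0645i, |z|^2 = 19.7745
Escaped at iteration 4

Answer: 4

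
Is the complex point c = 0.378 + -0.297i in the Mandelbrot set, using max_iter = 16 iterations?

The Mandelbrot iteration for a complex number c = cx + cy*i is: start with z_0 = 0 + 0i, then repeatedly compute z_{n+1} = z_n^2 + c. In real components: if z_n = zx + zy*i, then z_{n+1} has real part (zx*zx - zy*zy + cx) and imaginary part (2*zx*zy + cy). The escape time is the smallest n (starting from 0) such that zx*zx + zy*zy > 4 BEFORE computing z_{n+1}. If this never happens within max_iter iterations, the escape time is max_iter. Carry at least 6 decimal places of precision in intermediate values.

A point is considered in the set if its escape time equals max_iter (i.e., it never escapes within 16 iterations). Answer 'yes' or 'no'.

Answer: yes

Derivation:
z_0 = 0 + 0i, c = 0.3780 + -0.2970i
Iter 1: z = 0.3780 + -0.2970i, |z|^2 = 0.2311
Iter 2: z = 0.4327 + -0.5215i, |z|^2 = 0.4592
Iter 3: z = 0.2932 + -0.7483i, |z|^2 = 0.6459
Iter 4: z = -0.0960 + -0.7358i, |z|^2 = 0.5507
Iter 5: z = -0.1542 + -0.1557i, |z|^2 = 0.0480
Iter 6: z = 0.3775 + -0.2490i, |z|^2 = 0.2045
Iter 7: z = 0.4585 + -0.4850i, |z|^2 = 0.4455
Iter 8: z = 0.3531 + -0.7418i, |z|^2 = 0.6749
Iter 9: z = -0.0476 + -0.8208i, |z|^2 = 0.6759
Iter 10: z = -0.2934 + -0.2189i, |z|^2 = 0.1340
Iter 11: z = 0.4162 + -0.1685i, |z|^2 = 0.2016
Iter 12: z = 0.5228 + -0.4373i, |z|^2 = 0.4645
Iter 13: z = 0.4601 + -0.7542i, |z|^2 = 0.7805
Iter 14: z = 0.0208 + -0.9910i, |z|^2 = 0.9826
Iter 15: z = -0.6037 + -0.3383i, |z|^2 = 0.4789
Did not escape in 16 iterations → in set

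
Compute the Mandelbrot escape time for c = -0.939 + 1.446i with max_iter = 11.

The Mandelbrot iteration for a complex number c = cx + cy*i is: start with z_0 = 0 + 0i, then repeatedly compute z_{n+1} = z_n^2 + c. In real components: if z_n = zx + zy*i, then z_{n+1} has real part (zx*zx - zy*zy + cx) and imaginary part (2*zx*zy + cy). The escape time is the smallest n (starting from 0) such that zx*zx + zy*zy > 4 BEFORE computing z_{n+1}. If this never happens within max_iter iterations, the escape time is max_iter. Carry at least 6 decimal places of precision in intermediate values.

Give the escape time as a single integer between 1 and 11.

Answer: 2

Derivation:
z_0 = 0 + 0i, c = -0.9390 + 1.4460i
Iter 1: z = -0.9390 + 1.4460i, |z|^2 = 2.9726
Iter 2: z = -2.1482 + -1.2696i, |z|^2 = 6.2266
Escaped at iteration 2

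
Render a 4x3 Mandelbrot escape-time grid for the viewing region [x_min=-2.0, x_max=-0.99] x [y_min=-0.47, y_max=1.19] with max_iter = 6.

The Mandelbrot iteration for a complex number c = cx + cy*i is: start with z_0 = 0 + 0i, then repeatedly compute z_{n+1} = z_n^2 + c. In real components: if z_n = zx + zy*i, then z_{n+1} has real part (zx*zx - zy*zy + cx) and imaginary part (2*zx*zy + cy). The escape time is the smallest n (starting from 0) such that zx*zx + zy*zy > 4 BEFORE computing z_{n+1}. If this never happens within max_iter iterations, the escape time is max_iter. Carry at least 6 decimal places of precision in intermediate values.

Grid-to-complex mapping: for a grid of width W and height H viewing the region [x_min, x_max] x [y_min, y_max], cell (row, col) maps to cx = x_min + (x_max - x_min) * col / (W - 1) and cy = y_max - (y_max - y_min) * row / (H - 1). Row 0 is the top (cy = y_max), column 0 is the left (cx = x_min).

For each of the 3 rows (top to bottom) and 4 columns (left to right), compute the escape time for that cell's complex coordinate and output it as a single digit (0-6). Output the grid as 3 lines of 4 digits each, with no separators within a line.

(row=0, col=0): c = -2.0000 + 1.1900i → escape time 1
(row=0, col=1): c = -1.6633 + 1.1900i → escape time 1
(row=0, col=2): c = -1.3267 + 1.1900i → escape time 2
(row=0, col=3): c = -0.9900 + 1.1900i → escape time 3
(row=1, col=0): c = -2.0000 + 0.3600i → escape time 1
(row=1, col=1): c = -1.6633 + 0.3600i → escape time 4
(row=1, col=2): c = -1.3267 + 0.3600i → escape time 6
(row=1, col=3): c = -0.9900 + 0.3600i → escape time 6
(row=2, col=0): c = -2.0000 + -0.4700i → escape time 1
(row=2, col=1): c = -1.6633 + -0.4700i → escape time 3
(row=2, col=2): c = -1.3267 + -0.4700i → escape time 4
(row=2, col=3): c = -0.9900 + -0.4700i → escape time 5

Answer: 1123
1466
1345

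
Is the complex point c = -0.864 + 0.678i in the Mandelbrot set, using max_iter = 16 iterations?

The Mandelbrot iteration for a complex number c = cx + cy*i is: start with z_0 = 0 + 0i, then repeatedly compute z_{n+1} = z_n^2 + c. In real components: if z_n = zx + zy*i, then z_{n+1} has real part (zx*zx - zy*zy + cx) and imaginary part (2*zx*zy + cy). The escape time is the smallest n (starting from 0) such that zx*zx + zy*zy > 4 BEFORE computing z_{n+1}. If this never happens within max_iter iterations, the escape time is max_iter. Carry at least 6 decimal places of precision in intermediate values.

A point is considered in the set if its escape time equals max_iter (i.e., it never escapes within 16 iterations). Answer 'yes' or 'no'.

Answer: no

Derivation:
z_0 = 0 + 0i, c = -0.8640 + 0.6780i
Iter 1: z = -0.8640 + 0.6780i, |z|^2 = 1.2062
Iter 2: z = -0.5772 + -0.4936i, |z|^2 = 0.5768
Iter 3: z = -0.7745 + 1.2478i, |z|^2 = 2.1568
Iter 4: z = -1.8211 + -1.2548i, |z|^2 = 4.8910
Escaped at iteration 4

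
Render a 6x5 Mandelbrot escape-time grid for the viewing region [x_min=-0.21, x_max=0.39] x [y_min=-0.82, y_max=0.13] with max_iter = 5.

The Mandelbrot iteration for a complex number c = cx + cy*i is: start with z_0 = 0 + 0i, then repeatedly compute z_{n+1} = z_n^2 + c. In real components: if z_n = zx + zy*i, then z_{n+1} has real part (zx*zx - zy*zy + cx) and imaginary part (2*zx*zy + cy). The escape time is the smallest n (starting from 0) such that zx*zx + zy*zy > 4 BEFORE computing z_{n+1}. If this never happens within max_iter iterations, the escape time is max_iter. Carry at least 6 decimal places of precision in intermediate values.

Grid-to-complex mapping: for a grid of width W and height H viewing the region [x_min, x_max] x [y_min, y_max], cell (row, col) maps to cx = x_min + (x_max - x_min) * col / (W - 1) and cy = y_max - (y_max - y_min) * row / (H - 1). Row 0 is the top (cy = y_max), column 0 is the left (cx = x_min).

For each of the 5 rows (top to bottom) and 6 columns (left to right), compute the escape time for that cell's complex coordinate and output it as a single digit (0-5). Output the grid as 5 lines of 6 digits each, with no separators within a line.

Answer: 555555
555555
555555
555555
555554

Derivation:
(row=0, col=0): c = -0.2100 + 0.1300i → escape time 5
(row=0, col=1): c = -0.0900 + 0.1300i → escape time 5
(row=0, col=2): c = 0.0300 + 0.1300i → escape time 5
(row=0, col=3): c = 0.1500 + 0.1300i → escape time 5
(row=0, col=4): c = 0.2700 + 0.1300i → escape time 5
(row=0, col=5): c = 0.3900 + 0.1300i → escape time 5
(row=1, col=0): c = -0.2100 + -0.1075i → escape time 5
(row=1, col=1): c = -0.0900 + -0.1075i → escape time 5
(row=1, col=2): c = 0.0300 + -0.1075i → escape time 5
(row=1, col=3): c = 0.1500 + -0.1075i → escape time 5
(row=1, col=4): c = 0.2700 + -0.1075i → escape time 5
(row=1, col=5): c = 0.3900 + -0.1075i → escape time 5
(row=2, col=0): c = -0.2100 + -0.3450i → escape time 5
(row=2, col=1): c = -0.0900 + -0.3450i → escape time 5
(row=2, col=2): c = 0.0300 + -0.3450i → escape time 5
(row=2, col=3): c = 0.1500 + -0.3450i → escape time 5
(row=2, col=4): c = 0.2700 + -0.3450i → escape time 5
(row=2, col=5): c = 0.3900 + -0.3450i → escape time 5
(row=3, col=0): c = -0.2100 + -0.5825i → escape time 5
(row=3, col=1): c = -0.0900 + -0.5825i → escape time 5
(row=3, col=2): c = 0.0300 + -0.5825i → escape time 5
(row=3, col=3): c = 0.1500 + -0.5825i → escape time 5
(row=3, col=4): c = 0.2700 + -0.5825i → escape time 5
(row=3, col=5): c = 0.3900 + -0.5825i → escape time 5
(row=4, col=0): c = -0.2100 + -0.8200i → escape time 5
(row=4, col=1): c = -0.0900 + -0.8200i → escape time 5
(row=4, col=2): c = 0.0300 + -0.8200i → escape time 5
(row=4, col=3): c = 0.1500 + -0.8200i → escape time 5
(row=4, col=4): c = 0.2700 + -0.8200i → escape time 5
(row=4, col=5): c = 0.3900 + -0.8200i → escape time 4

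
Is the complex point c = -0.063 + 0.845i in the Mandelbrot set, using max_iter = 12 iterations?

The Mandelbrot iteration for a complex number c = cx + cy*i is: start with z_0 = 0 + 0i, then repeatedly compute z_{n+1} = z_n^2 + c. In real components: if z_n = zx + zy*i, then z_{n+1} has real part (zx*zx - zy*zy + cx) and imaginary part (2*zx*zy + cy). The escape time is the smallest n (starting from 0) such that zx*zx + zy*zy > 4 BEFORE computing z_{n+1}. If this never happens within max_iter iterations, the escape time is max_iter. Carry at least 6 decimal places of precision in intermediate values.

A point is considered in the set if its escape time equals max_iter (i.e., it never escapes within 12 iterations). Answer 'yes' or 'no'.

z_0 = 0 + 0i, c = -0.0630 + 0.8450i
Iter 1: z = -0.0630 + 0.8450i, |z|^2 = 0.7180
Iter 2: z = -0.7731 + 0.7385i, |z|^2 = 1.1430
Iter 3: z = -0.0108 + -0.2969i, |z|^2 = 0.0882
Iter 4: z = -0.1510 + 0.8514i, |z|^2 = 0.7477
Iter 5: z = -0.7651 + 0.5879i, |z|^2 = 0.9310
Iter 6: z = 0.1768 + -0.0546i, |z|^2 = 0.0342
Iter 7: z = -0.0347 + 0.8257i, |z|^2 = 0.6830
Iter 8: z = -0.7436 + 0.7877i, |z|^2 = 1.1733
Iter 9: z = -0.1305 + -0.3264i, |z|^2 = 0.1236
Iter 10: z = -0.1525 + 0.9302i, |z|^2 = 0.8885
Iter 11: z = -0.9050 + 0.5613i, |z|^2 = 1.1341
Did not escape in 12 iterations → in set

Answer: yes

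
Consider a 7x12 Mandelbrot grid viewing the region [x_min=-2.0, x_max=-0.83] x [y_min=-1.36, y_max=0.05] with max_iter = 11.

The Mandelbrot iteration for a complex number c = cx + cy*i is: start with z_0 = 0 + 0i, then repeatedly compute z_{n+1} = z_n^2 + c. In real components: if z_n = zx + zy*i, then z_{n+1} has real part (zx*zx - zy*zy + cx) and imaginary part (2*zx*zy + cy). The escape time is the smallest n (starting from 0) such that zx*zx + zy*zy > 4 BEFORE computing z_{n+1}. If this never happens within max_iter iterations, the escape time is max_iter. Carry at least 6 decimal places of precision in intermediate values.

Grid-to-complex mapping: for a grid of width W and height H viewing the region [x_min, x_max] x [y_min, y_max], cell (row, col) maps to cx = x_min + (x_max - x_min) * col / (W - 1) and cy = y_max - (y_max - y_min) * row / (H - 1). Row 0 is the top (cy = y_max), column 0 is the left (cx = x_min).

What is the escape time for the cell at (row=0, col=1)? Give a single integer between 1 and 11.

Answer: 7

Derivation:
z_0 = 0 + 0i, c = -1.8050 + 0.0500i
Iter 1: z = -1.8050 + 0.0500i, |z|^2 = 3.2605
Iter 2: z = 1.4505 + -0.1305i, |z|^2 = 2.1211
Iter 3: z = 0.2820 + -0.3286i, |z|^2 = 0.1875
Iter 4: z = -1.8334 + -0.1353i, |z|^2 = 3.3798
Iter 5: z = 1.5382 + 0.5462i, |z|^2 = 2.6645
Iter 6: z = 0.2628 + 1.7304i, |z|^2 = 3.0632
Iter 7: z = -4.7301 + 0.9595i, |z|^2 = 23.2940
Escaped at iteration 7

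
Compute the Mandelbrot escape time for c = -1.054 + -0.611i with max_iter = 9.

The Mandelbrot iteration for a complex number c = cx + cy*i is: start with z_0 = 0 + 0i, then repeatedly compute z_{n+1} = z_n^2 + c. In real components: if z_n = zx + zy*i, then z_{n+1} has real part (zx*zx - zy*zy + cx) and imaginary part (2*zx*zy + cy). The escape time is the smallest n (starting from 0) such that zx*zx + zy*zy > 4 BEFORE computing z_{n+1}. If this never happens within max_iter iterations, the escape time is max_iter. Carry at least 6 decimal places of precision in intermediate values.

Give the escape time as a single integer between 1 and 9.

Answer: 4

Derivation:
z_0 = 0 + 0i, c = -1.0540 + -0.6110i
Iter 1: z = -1.0540 + -0.6110i, |z|^2 = 1.4842
Iter 2: z = -0.3164 + 0.6770i, |z|^2 = 0.5584
Iter 3: z = -1.4122 + -1.0394i, |z|^2 = 3.0747
Iter 4: z = -0.1401 + 2.3247i, |z|^2 = 5.4238
Escaped at iteration 4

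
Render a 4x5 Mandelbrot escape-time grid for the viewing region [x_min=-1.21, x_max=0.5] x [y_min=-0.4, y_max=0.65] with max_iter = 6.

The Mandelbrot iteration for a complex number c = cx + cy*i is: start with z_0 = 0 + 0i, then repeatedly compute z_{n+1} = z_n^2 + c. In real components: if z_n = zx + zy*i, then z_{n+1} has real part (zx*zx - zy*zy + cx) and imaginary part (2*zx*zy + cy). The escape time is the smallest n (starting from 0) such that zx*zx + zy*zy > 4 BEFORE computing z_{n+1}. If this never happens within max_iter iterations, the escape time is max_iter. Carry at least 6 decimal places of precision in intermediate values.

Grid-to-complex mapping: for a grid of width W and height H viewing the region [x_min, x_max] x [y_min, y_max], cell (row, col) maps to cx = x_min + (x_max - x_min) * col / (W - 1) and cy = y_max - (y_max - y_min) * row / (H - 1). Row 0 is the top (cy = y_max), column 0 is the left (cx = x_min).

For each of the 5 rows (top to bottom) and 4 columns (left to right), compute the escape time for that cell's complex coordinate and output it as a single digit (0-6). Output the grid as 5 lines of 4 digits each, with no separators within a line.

(row=0, col=0): c = -1.2100 + 0.6500i → escape time 3
(row=0, col=1): c = -0.6400 + 0.6500i → escape time 6
(row=0, col=2): c = -0.0700 + 0.6500i → escape time 6
(row=0, col=3): c = 0.5000 + 0.6500i → escape time 4
(row=1, col=0): c = -1.2100 + 0.3875i → escape time 6
(row=1, col=1): c = -0.6400 + 0.3875i → escape time 6
(row=1, col=2): c = -0.0700 + 0.3875i → escape time 6
(row=1, col=3): c = 0.5000 + 0.3875i → escape time 5
(row=2, col=0): c = -1.2100 + 0.1250i → escape time 6
(row=2, col=1): c = -0.6400 + 0.1250i → escape time 6
(row=2, col=2): c = -0.0700 + 0.1250i → escape time 6
(row=2, col=3): c = 0.5000 + 0.1250i → escape time 5
(row=3, col=0): c = -1.2100 + -0.1375i → escape time 6
(row=3, col=1): c = -0.6400 + -0.1375i → escape time 6
(row=3, col=2): c = -0.0700 + -0.1375i → escape time 6
(row=3, col=3): c = 0.5000 + -0.1375i → escape time 5
(row=4, col=0): c = -1.2100 + -0.4000i → escape time 6
(row=4, col=1): c = -0.6400 + -0.4000i → escape time 6
(row=4, col=2): c = -0.0700 + -0.4000i → escape time 6
(row=4, col=3): c = 0.5000 + -0.4000i → escape time 5

Answer: 3664
6665
6665
6665
6665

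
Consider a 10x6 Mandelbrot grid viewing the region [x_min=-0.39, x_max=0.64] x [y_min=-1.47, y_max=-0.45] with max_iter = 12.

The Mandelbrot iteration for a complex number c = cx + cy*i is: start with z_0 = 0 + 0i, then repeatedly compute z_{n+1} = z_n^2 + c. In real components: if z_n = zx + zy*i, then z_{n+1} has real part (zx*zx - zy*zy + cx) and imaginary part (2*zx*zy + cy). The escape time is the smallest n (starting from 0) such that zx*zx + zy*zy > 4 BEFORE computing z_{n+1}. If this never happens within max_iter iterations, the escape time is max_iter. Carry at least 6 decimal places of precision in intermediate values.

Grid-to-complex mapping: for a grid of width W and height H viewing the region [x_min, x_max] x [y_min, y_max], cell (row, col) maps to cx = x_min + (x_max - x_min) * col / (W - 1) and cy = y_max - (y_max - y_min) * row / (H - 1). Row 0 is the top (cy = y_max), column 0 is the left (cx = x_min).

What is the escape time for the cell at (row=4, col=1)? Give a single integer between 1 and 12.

Answer: 3

Derivation:
z_0 = 0 + 0i, c = -0.2756 + -1.2660i
Iter 1: z = -0.2756 + -1.2660i, |z|^2 = 1.6787
Iter 2: z = -1.8024 + -0.5683i, |z|^2 = 3.5715
Iter 3: z = 2.6501 + 0.7826i, |z|^2 = 7.6352
Escaped at iteration 3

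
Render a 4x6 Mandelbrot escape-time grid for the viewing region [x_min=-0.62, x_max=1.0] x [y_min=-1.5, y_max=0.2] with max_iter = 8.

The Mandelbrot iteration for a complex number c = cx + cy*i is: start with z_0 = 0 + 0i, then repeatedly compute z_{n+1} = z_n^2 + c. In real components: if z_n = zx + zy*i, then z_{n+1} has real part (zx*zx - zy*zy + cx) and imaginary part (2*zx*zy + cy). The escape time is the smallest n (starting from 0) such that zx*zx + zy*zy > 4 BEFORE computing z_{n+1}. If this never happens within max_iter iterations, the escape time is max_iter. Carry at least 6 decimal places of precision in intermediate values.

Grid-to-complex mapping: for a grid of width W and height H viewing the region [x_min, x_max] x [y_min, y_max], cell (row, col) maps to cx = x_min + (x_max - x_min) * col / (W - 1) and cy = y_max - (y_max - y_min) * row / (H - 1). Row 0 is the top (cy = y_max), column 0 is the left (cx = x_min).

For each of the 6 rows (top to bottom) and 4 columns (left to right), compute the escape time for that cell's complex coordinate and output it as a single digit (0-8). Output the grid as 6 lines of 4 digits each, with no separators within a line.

Answer: 8872
8862
8862
4832
3422
2222

Derivation:
(row=0, col=0): c = -0.6200 + 0.2000i → escape time 8
(row=0, col=1): c = -0.0800 + 0.2000i → escape time 8
(row=0, col=2): c = 0.4600 + 0.2000i → escape time 7
(row=0, col=3): c = 1.0000 + 0.2000i → escape time 2
(row=1, col=0): c = -0.6200 + -0.1400i → escape time 8
(row=1, col=1): c = -0.0800 + -0.1400i → escape time 8
(row=1, col=2): c = 0.4600 + -0.1400i → escape time 6
(row=1, col=3): c = 1.0000 + -0.1400i → escape time 2
(row=2, col=0): c = -0.6200 + -0.4800i → escape time 8
(row=2, col=1): c = -0.0800 + -0.4800i → escape time 8
(row=2, col=2): c = 0.4600 + -0.4800i → escape time 6
(row=2, col=3): c = 1.0000 + -0.4800i → escape time 2
(row=3, col=0): c = -0.6200 + -0.8200i → escape time 4
(row=3, col=1): c = -0.0800 + -0.8200i → escape time 8
(row=3, col=2): c = 0.4600 + -0.8200i → escape time 3
(row=3, col=3): c = 1.0000 + -0.8200i → escape time 2
(row=4, col=0): c = -0.6200 + -1.1600i → escape time 3
(row=4, col=1): c = -0.0800 + -1.1600i → escape time 4
(row=4, col=2): c = 0.4600 + -1.1600i → escape time 2
(row=4, col=3): c = 1.0000 + -1.1600i → escape time 2
(row=5, col=0): c = -0.6200 + -1.5000i → escape time 2
(row=5, col=1): c = -0.0800 + -1.5000i → escape time 2
(row=5, col=2): c = 0.4600 + -1.5000i → escape time 2
(row=5, col=3): c = 1.0000 + -1.5000i → escape time 2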